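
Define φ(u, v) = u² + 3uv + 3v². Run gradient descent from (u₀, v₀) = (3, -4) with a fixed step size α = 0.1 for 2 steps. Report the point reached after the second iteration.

∇φ = (2u + 3v, 3u + 6v)
Step 1: at (3, -4), ∇φ = (-6, -15) → (3, -4) − 0.1·(-6, -15) = (3.6, -2.5)
Step 2: at (3.6, -2.5), ∇φ = (-0.3, -4.2) → (3.6, -2.5) − 0.1·(-0.3, -4.2) = (3.63, -2.08)

(3.63, -2.08)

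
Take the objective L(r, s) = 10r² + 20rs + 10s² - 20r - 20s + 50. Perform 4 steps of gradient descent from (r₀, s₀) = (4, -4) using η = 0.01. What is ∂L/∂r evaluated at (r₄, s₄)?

-2.592

∇L = (20r + 20s - 20, 20r + 20s - 20)
Step 1: at (4, -4), ∇L = (-20, -20) → (4, -4) − 0.01·(-20, -20) = (4.2, -3.8)
Step 2: at (4.2, -3.8), ∇L = (-12, -12) → (4.2, -3.8) − 0.01·(-12, -12) = (4.32, -3.68)
Step 3: at (4.32, -3.68), ∇L = (-7.2, -7.2) → (4.32, -3.68) − 0.01·(-7.2, -7.2) = (4.392, -3.608)
Step 4: at (4.392, -3.608), ∇L = (-4.32, -4.32) → (4.392, -3.608) − 0.01·(-4.32, -4.32) = (4.4352, -3.5648)
∂L/∂r at (4.4352, -3.5648) = -2.592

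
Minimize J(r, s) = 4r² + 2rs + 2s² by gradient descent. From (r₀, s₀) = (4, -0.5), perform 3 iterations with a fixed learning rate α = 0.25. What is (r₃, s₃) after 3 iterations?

(-5.6875, -2.375)

∇J = (8r + 2s, 2r + 4s)
Step 1: at (4, -0.5), ∇J = (31, 6) → (4, -0.5) − 0.25·(31, 6) = (-3.75, -2)
Step 2: at (-3.75, -2), ∇J = (-34, -15.5) → (-3.75, -2) − 0.25·(-34, -15.5) = (4.75, 1.875)
Step 3: at (4.75, 1.875), ∇J = (41.75, 17) → (4.75, 1.875) − 0.25·(41.75, 17) = (-5.6875, -2.375)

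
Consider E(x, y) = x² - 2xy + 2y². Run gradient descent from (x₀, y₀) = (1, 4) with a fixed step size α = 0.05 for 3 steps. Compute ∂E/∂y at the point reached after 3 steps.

∇E = (2x - 2y, -2x + 4y)
Step 1: at (1, 4), ∇E = (-6, 14) → (1, 4) − 0.05·(-6, 14) = (1.3, 3.3)
Step 2: at (1.3, 3.3), ∇E = (-4, 10.6) → (1.3, 3.3) − 0.05·(-4, 10.6) = (1.5, 2.77)
Step 3: at (1.5, 2.77), ∇E = (-2.54, 8.08) → (1.5, 2.77) − 0.05·(-2.54, 8.08) = (1.627, 2.366)
∂E/∂y at (1.627, 2.366) = 6.21

6.21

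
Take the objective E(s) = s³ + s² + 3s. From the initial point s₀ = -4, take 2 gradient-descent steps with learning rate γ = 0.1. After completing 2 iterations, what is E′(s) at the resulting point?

2234.225347

E′(s) = 3s² + 2s + 3
s₁ = -4 − 0.1·43 = -8.3
s₂ = -8.3 − 0.1·193.07 = -27.607
E′(s) at (-27.607) = 2234.225347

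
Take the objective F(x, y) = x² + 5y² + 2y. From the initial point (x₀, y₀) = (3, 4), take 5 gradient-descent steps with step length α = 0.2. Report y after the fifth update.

∇F = (2x, 10y + 2)
(x₁, y₁) = (3, 4) − 0.2·(6, 42) = (1.8, -4.4)
(x₂, y₂) = (1.8, -4.4) − 0.2·(3.6, -42) = (1.08, 4)
(x₃, y₃) = (1.08, 4) − 0.2·(2.16, 42) = (0.648, -4.4)
(x₄, y₄) = (0.648, -4.4) − 0.2·(1.296, -42) = (0.3888, 4)
(x₅, y₅) = (0.3888, 4) − 0.2·(0.7776, 42) = (0.23328, -4.4)
y = -4.4

-4.4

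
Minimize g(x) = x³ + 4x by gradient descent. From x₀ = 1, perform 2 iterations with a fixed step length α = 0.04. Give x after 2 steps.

g′(x) = 3x² + 4
Step 1: g′(1) = 7; x₁ = 1 − 0.04·7 = 0.72
Step 2: g′(0.72) = 5.5552; x₂ = 0.72 − 0.04·5.5552 = 0.497792

0.497792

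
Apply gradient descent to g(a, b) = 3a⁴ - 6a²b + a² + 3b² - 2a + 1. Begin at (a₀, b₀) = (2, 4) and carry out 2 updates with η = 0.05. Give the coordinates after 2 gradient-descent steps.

(2.2546, 3.883)

∇g = (12a³ - 12ab + 2a - 2, -6a² + 6b)
Step 1: at (2, 4), ∇g = (2, 0) → (2, 4) − 0.05·(2, 0) = (1.9, 4)
Step 2: at (1.9, 4), ∇g = (-7.092, 2.34) → (1.9, 4) − 0.05·(-7.092, 2.34) = (2.2546, 3.883)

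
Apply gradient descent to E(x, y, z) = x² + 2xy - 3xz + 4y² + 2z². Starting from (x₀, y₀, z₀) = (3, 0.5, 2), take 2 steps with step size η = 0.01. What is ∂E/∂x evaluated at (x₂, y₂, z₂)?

0.5235

∇E = (2x + 2y - 3z, 2x + 8y, -3x + 4z)
Step 1: at (3, 0.5, 2), ∇E = (1, 10, -1) → (3, 0.5, 2) − 0.01·(1, 10, -1) = (2.99, 0.4, 2.01)
Step 2: at (2.99, 0.4, 2.01), ∇E = (0.75, 9.18, -0.93) → (2.99, 0.4, 2.01) − 0.01·(0.75, 9.18, -0.93) = (2.9825, 0.3082, 2.0193)
∂E/∂x at (2.9825, 0.3082, 2.0193) = 0.5235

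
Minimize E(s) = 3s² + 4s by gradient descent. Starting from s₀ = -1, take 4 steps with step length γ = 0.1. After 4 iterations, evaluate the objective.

E′(s) = 6s + 4
Step 1: E′(-1) = -2; s₁ = -1 − 0.1·(-2) = -0.8
Step 2: E′(-0.8) = -0.8; s₂ = -0.8 − 0.1·(-0.8) = -0.72
Step 3: E′(-0.72) = -0.32; s₃ = -0.72 − 0.1·(-0.32) = -0.688
Step 4: E′(-0.688) = -0.128; s₄ = -0.688 − 0.1·(-0.128) = -0.6752
E(-0.6752) = -1.33311488

-1.33311488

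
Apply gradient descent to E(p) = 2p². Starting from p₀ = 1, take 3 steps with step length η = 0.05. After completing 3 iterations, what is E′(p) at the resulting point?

2.048

E′(p) = 4p
Step 1: E′(1) = 4; p₁ = 1 − 0.05·4 = 0.8
Step 2: E′(0.8) = 3.2; p₂ = 0.8 − 0.05·3.2 = 0.64
Step 3: E′(0.64) = 2.56; p₃ = 0.64 − 0.05·2.56 = 0.512
E′(p) at (0.512) = 2.048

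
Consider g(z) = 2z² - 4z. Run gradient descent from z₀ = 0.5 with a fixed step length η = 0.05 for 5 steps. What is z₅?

0.83616

g′(z) = 4z - 4
Step 1: g′(0.5) = -2; z₁ = 0.5 − 0.05·(-2) = 0.6
Step 2: g′(0.6) = -1.6; z₂ = 0.6 − 0.05·(-1.6) = 0.68
Step 3: g′(0.68) = -1.28; z₃ = 0.68 − 0.05·(-1.28) = 0.744
Step 4: g′(0.744) = -1.024; z₄ = 0.744 − 0.05·(-1.024) = 0.7952
Step 5: g′(0.7952) = -0.8192; z₅ = 0.7952 − 0.05·(-0.8192) = 0.83616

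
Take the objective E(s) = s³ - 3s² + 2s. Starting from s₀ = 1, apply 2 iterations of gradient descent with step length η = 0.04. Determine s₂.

1.079808

E′(s) = 3s² - 6s + 2
s₁ = 1 − 0.04·(-1) = 1.04
s₂ = 1.04 − 0.04·(-0.9952) = 1.079808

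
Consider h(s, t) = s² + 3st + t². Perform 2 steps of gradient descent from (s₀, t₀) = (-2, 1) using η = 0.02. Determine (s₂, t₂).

(-1.9656, 1.1556)

∇h = (2s + 3t, 3s + 2t)
(s₁, t₁) = (-2, 1) − 0.02·(-1, -4) = (-1.98, 1.08)
(s₂, t₂) = (-1.98, 1.08) − 0.02·(-0.72, -3.78) = (-1.9656, 1.1556)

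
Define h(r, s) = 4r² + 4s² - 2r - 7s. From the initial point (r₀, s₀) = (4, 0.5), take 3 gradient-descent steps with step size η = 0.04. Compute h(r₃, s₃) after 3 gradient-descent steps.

2.304408856576

∇h = (8r - 2, 8s - 7)
(r₁, s₁) = (4, 0.5) − 0.04·(30, -3) = (2.8, 0.62)
(r₂, s₂) = (2.8, 0.62) − 0.04·(20.4, -2.04) = (1.984, 0.7016)
(r₃, s₃) = (1.984, 0.7016) − 0.04·(13.872, -1.3872) = (1.42912, 0.757088)
h(1.42912, 0.757088) = 2.304408856576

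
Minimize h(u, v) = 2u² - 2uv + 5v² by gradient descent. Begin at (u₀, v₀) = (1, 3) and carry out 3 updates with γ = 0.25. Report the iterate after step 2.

(-2, 6.75)

∇h = (4u - 2v, -2u + 10v)
Step 1: at (1, 3), ∇h = (-2, 28) → (1, 3) − 0.25·(-2, 28) = (1.5, -4)
Step 2: at (1.5, -4), ∇h = (14, -43) → (1.5, -4) − 0.25·(14, -43) = (-2, 6.75)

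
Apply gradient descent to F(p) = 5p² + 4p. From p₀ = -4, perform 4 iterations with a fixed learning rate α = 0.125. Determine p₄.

-0.4140625

F′(p) = 10p + 4
p₁ = -4 − 0.125·(-36) = 0.5
p₂ = 0.5 − 0.125·9 = -0.625
p₃ = -0.625 − 0.125·(-2.25) = -0.34375
p₄ = -0.34375 − 0.125·0.5625 = -0.4140625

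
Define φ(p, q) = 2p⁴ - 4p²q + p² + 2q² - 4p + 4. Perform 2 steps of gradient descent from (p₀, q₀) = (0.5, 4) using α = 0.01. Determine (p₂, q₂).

(0.89068544, 3.714496)

∇φ = (8p³ - 8pq + 2p - 4, -4p² + 4q)
(p₁, q₁) = (0.5, 4) − 0.01·(-18, 15) = (0.68, 3.85)
(p₂, q₂) = (0.68, 3.85) − 0.01·(-21.068544, 13.5504) = (0.89068544, 3.714496)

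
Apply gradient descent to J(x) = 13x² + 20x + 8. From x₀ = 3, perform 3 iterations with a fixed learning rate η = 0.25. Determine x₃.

J′(x) = 26x + 20
x₁ = 3 − 0.25·98 = -21.5
x₂ = -21.5 − 0.25·(-539) = 113.25
x₃ = 113.25 − 0.25·2964.5 = -627.875

-627.875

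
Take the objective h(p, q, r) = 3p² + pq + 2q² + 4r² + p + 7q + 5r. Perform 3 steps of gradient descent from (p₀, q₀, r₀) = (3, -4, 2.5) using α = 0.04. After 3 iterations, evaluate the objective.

4.897020233728

∇h = (6p + q + 1, p + 4q + 7, 8r + 5)
(p₁, q₁, r₁) = (3, -4, 2.5) − 0.04·(15, -6, 25) = (2.4, -3.76, 1.5)
(p₂, q₂, r₂) = (2.4, -3.76, 1.5) − 0.04·(11.64, -5.64, 17) = (1.9344, -3.5344, 0.82)
(p₃, q₃, r₃) = (1.9344, -3.5344, 0.82) − 0.04·(9.072, -5.2032, 11.56) = (1.57152, -3.326272, 0.3576)
h(1.57152, -3.326272, 0.3576) = 4.897020233728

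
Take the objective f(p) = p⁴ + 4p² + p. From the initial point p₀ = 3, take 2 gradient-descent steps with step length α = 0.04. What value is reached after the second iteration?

f′(p) = 4p³ + 8p + 1
Step 1: f′(3) = 133; p₁ = 3 − 0.04·133 = -2.32
Step 2: f′(-2.32) = -67.508672; p₂ = -2.32 − 0.04·(-67.508672) = 0.38034688

0.38034688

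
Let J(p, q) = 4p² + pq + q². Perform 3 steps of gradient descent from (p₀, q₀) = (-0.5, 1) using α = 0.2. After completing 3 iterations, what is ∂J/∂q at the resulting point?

∇J = (8p + q, p + 2q)
Step 1: at (-0.5, 1), ∇J = (-3, 1.5) → (-0.5, 1) − 0.2·(-3, 1.5) = (0.1, 0.7)
Step 2: at (0.1, 0.7), ∇J = (1.5, 1.5) → (0.1, 0.7) − 0.2·(1.5, 1.5) = (-0.2, 0.4)
Step 3: at (-0.2, 0.4), ∇J = (-1.2, 0.6) → (-0.2, 0.4) − 0.2·(-1.2, 0.6) = (0.04, 0.28)
∂J/∂q at (0.04, 0.28) = 0.6

0.6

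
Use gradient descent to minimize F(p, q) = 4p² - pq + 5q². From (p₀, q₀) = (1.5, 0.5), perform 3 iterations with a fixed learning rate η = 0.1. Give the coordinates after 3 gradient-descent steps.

∇F = (8p - q, -p + 10q)
Step 1: at (1.5, 0.5), ∇F = (11.5, 3.5) → (1.5, 0.5) − 0.1·(11.5, 3.5) = (0.35, 0.15)
Step 2: at (0.35, 0.15), ∇F = (2.65, 1.15) → (0.35, 0.15) − 0.1·(2.65, 1.15) = (0.085, 0.035)
Step 3: at (0.085, 0.035), ∇F = (0.645, 0.265) → (0.085, 0.035) − 0.1·(0.645, 0.265) = (0.0205, 0.0085)

(0.0205, 0.0085)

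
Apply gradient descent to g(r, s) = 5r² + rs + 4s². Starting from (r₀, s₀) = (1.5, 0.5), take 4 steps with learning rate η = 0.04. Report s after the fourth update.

0.04555264

∇g = (10r + s, r + 8s)
(r₁, s₁) = (1.5, 0.5) − 0.04·(15.5, 5.5) = (0.88, 0.28)
(r₂, s₂) = (0.88, 0.28) − 0.04·(9.08, 3.12) = (0.5168, 0.1552)
(r₃, s₃) = (0.5168, 0.1552) − 0.04·(5.3232, 1.7584) = (0.303872, 0.084864)
(r₄, s₄) = (0.303872, 0.084864) − 0.04·(3.123584, 0.982784) = (0.17892864, 0.04555264)
s = 0.04555264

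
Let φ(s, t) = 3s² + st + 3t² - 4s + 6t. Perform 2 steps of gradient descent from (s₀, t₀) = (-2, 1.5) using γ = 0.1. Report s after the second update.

0.16

∇φ = (6s + t - 4, s + 6t + 6)
(s₁, t₁) = (-2, 1.5) − 0.1·(-14.5, 13) = (-0.55, 0.2)
(s₂, t₂) = (-0.55, 0.2) − 0.1·(-7.1, 6.65) = (0.16, -0.465)
s = 0.16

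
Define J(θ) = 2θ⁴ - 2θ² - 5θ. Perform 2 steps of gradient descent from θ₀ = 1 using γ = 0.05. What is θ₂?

J′(θ) = 8θ³ - 4θ - 5
θ₁ = 1 − 0.05·(-1) = 1.05
θ₂ = 1.05 − 0.05·0.061 = 1.04695

1.04695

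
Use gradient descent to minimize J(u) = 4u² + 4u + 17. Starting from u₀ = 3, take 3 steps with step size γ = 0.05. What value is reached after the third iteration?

J′(u) = 8u + 4
u₁ = 3 − 0.05·28 = 1.6
u₂ = 1.6 − 0.05·16.8 = 0.76
u₃ = 0.76 − 0.05·10.08 = 0.256

0.256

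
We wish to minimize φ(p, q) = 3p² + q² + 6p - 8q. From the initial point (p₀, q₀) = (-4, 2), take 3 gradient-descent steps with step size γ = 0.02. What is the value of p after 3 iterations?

-3.044416

∇φ = (6p + 6, 2q - 8)
(p₁, q₁) = (-4, 2) − 0.02·(-18, -4) = (-3.64, 2.08)
(p₂, q₂) = (-3.64, 2.08) − 0.02·(-15.84, -3.84) = (-3.3232, 2.1568)
(p₃, q₃) = (-3.3232, 2.1568) − 0.02·(-13.9392, -3.6864) = (-3.044416, 2.230528)
p = -3.044416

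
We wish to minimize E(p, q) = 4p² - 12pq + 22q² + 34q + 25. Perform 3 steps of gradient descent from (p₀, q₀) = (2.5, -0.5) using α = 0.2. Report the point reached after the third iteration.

∇E = (8p - 12q, -12p + 44q + 34)
Step 1: at (2.5, -0.5), ∇E = (26, -18) → (2.5, -0.5) − 0.2·(26, -18) = (-2.7, 3.1)
Step 2: at (-2.7, 3.1), ∇E = (-58.8, 202.8) → (-2.7, 3.1) − 0.2·(-58.8, 202.8) = (9.06, -37.46)
Step 3: at (9.06, -37.46), ∇E = (522, -1722.96) → (9.06, -37.46) − 0.2·(522, -1722.96) = (-95.34, 307.132)

(-95.34, 307.132)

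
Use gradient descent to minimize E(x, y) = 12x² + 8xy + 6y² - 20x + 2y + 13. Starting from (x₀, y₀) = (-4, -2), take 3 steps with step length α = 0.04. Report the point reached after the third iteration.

(0.962048, -0.547328)

∇E = (24x + 8y - 20, 8x + 12y + 2)
Step 1: at (-4, -2), ∇E = (-132, -54) → (-4, -2) − 0.04·(-132, -54) = (1.28, 0.16)
Step 2: at (1.28, 0.16), ∇E = (12, 14.16) → (1.28, 0.16) − 0.04·(12, 14.16) = (0.8, -0.4064)
Step 3: at (0.8, -0.4064), ∇E = (-4.0512, 3.5232) → (0.8, -0.4064) − 0.04·(-4.0512, 3.5232) = (0.962048, -0.547328)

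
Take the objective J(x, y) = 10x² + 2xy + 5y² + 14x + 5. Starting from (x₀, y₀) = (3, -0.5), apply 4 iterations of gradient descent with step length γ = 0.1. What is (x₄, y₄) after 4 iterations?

∇J = (20x + 2y + 14, 2x + 10y)
(x₁, y₁) = (3, -0.5) − 0.1·(73, 1) = (-4.3, -0.6)
(x₂, y₂) = (-4.3, -0.6) − 0.1·(-73.2, -14.6) = (3.02, 0.86)
(x₃, y₃) = (3.02, 0.86) − 0.1·(76.12, 14.64) = (-4.592, -0.604)
(x₄, y₄) = (-4.592, -0.604) − 0.1·(-79.048, -15.224) = (3.3128, 0.9184)

(3.3128, 0.9184)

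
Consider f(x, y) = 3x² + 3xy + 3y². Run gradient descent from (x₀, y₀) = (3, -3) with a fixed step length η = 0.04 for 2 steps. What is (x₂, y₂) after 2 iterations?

(2.3232, -2.3232)

∇f = (6x + 3y, 3x + 6y)
(x₁, y₁) = (3, -3) − 0.04·(9, -9) = (2.64, -2.64)
(x₂, y₂) = (2.64, -2.64) − 0.04·(7.92, -7.92) = (2.3232, -2.3232)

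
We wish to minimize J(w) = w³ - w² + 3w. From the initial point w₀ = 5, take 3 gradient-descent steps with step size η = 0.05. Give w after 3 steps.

0.9731386

J′(w) = 3w² - 2w + 3
w₁ = 5 − 0.05·68 = 1.6
w₂ = 1.6 − 0.05·7.48 = 1.226
w₃ = 1.226 − 0.05·5.057228 = 0.9731386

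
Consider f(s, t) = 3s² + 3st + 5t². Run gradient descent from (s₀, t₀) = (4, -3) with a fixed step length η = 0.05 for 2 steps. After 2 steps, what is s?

2.59

∇f = (6s + 3t, 3s + 10t)
(s₁, t₁) = (4, -3) − 0.05·(15, -18) = (3.25, -2.1)
(s₂, t₂) = (3.25, -2.1) − 0.05·(13.2, -11.25) = (2.59, -1.5375)
s = 2.59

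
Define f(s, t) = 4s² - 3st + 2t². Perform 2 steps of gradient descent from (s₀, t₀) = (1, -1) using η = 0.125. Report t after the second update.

∇f = (8s - 3t, -3s + 4t)
(s₁, t₁) = (1, -1) − 0.125·(11, -7) = (-0.375, -0.125)
(s₂, t₂) = (-0.375, -0.125) − 0.125·(-2.625, 0.625) = (-0.046875, -0.203125)
t = -0.203125

-0.203125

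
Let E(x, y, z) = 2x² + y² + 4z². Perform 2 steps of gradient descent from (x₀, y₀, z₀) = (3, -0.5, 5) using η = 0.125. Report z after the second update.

∇E = (4x, 2y, 8z)
Step 1: at (3, -0.5, 5), ∇E = (12, -1, 40) → (3, -0.5, 5) − 0.125·(12, -1, 40) = (1.5, -0.375, 0)
Step 2: at (1.5, -0.375, 0), ∇E = (6, -0.75, 0) → (1.5, -0.375, 0) − 0.125·(6, -0.75, 0) = (0.75, -0.28125, 0)
z = 0

0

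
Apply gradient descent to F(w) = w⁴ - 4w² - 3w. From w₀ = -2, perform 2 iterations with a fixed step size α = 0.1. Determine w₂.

F′(w) = 4w³ - 8w - 3
Step 1: F′(-2) = -19; w₁ = -2 − 0.1·(-19) = -0.1
Step 2: F′(-0.1) = -2.204; w₂ = -0.1 − 0.1·(-2.204) = 0.1204

0.1204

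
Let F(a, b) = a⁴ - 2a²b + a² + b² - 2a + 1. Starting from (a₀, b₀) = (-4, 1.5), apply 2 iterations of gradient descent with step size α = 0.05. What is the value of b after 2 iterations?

9.216

∇F = (4a³ - 4ab + 2a - 2, -2a² + 2b)
Step 1: at (-4, 1.5), ∇F = (-242, -29) → (-4, 1.5) − 0.05·(-242, -29) = (8.1, 2.95)
Step 2: at (8.1, 2.95), ∇F = (2044.384, -125.32) → (8.1, 2.95) − 0.05·(2044.384, -125.32) = (-94.1192, 9.216)
b = 9.216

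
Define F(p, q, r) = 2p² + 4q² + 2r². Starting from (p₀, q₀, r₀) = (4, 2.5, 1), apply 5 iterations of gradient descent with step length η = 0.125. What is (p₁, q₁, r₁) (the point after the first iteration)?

∇F = (4p, 8q, 4r)
(p₁, q₁, r₁) = (4, 2.5, 1) − 0.125·(16, 20, 4) = (2, 0, 0.5)

(2, 0, 0.5)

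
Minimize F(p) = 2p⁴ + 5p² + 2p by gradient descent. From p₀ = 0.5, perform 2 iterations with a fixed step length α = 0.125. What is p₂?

F′(p) = 8p³ + 10p + 2
p₁ = 0.5 − 0.125·8 = -0.5
p₂ = -0.5 − 0.125·(-4) = 0

0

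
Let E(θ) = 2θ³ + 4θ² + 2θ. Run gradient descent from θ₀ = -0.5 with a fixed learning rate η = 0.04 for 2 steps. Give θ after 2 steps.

E′(θ) = 6θ² + 8θ + 2
θ₁ = -0.5 − 0.04·(-0.5) = -0.48
θ₂ = -0.48 − 0.04·(-0.4576) = -0.461696

-0.461696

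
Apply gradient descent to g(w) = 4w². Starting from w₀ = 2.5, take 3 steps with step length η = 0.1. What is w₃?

0.02

g′(w) = 8w
w₁ = 2.5 − 0.1·20 = 0.5
w₂ = 0.5 − 0.1·4 = 0.1
w₃ = 0.1 − 0.1·0.8 = 0.02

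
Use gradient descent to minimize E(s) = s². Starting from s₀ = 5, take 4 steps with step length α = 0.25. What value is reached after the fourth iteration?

0.3125

E′(s) = 2s
Step 1: E′(5) = 10; s₁ = 5 − 0.25·10 = 2.5
Step 2: E′(2.5) = 5; s₂ = 2.5 − 0.25·5 = 1.25
Step 3: E′(1.25) = 2.5; s₃ = 1.25 − 0.25·2.5 = 0.625
Step 4: E′(0.625) = 1.25; s₄ = 0.625 − 0.25·1.25 = 0.3125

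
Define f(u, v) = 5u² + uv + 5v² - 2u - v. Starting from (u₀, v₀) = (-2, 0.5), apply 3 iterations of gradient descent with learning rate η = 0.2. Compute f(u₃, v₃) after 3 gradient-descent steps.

∇f = (10u + v - 2, u + 10v - 1)
Step 1: at (-2, 0.5), ∇f = (-21.5, 2) → (-2, 0.5) − 0.2·(-21.5, 2) = (2.3, 0.1)
Step 2: at (2.3, 0.1), ∇f = (21.1, 2.3) → (2.3, 0.1) − 0.2·(21.1, 2.3) = (-1.92, -0.36)
Step 3: at (-1.92, -0.36), ∇f = (-21.56, -6.52) → (-1.92, -0.36) − 0.2·(-21.56, -6.52) = (2.392, 0.944)
f(2.392, 0.944) = 29.594048

29.594048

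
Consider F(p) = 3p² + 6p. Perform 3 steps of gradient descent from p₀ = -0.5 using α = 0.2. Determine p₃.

-1.004

F′(p) = 6p + 6
Step 1: F′(-0.5) = 3; p₁ = -0.5 − 0.2·3 = -1.1
Step 2: F′(-1.1) = -0.6; p₂ = -1.1 − 0.2·(-0.6) = -0.98
Step 3: F′(-0.98) = 0.12; p₃ = -0.98 − 0.2·0.12 = -1.004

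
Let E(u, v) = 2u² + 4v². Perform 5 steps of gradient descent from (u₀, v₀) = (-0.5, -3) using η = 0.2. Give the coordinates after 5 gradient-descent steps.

∇E = (4u, 8v)
Step 1: at (-0.5, -3), ∇E = (-2, -24) → (-0.5, -3) − 0.2·(-2, -24) = (-0.1, 1.8)
Step 2: at (-0.1, 1.8), ∇E = (-0.4, 14.4) → (-0.1, 1.8) − 0.2·(-0.4, 14.4) = (-0.02, -1.08)
Step 3: at (-0.02, -1.08), ∇E = (-0.08, -8.64) → (-0.02, -1.08) − 0.2·(-0.08, -8.64) = (-0.004, 0.648)
Step 4: at (-0.004, 0.648), ∇E = (-0.016, 5.184) → (-0.004, 0.648) − 0.2·(-0.016, 5.184) = (-0.0008, -0.3888)
Step 5: at (-0.0008, -0.3888), ∇E = (-0.0032, -3.1104) → (-0.0008, -0.3888) − 0.2·(-0.0032, -3.1104) = (-0.00016, 0.23328)

(-0.00016, 0.23328)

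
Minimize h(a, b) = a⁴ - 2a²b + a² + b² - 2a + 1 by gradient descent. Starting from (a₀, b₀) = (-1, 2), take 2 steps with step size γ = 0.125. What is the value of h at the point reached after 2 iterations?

∇h = (4a³ - 4ab + 2a - 2, -2a² + 2b)
(a₁, b₁) = (-1, 2) − 0.125·(0, 2) = (-1, 1.75)
(a₂, b₂) = (-1, 1.75) − 0.125·(-1, 1.5) = (-0.875, 1.5625)
h(-0.875, 1.5625) = 4.150634765625

4.150634765625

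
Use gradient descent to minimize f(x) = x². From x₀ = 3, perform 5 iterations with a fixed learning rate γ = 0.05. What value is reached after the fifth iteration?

f′(x) = 2x
x₁ = 3 − 0.05·6 = 2.7
x₂ = 2.7 − 0.05·5.4 = 2.43
x₃ = 2.43 − 0.05·4.86 = 2.187
x₄ = 2.187 − 0.05·4.374 = 1.9683
x₅ = 1.9683 − 0.05·3.9366 = 1.77147

1.77147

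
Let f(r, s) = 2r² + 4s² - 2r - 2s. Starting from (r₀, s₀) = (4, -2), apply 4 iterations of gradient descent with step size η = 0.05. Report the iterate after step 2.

(2.74, -0.56)

∇f = (4r - 2, 8s - 2)
(r₁, s₁) = (4, -2) − 0.05·(14, -18) = (3.3, -1.1)
(r₂, s₂) = (3.3, -1.1) − 0.05·(11.2, -10.8) = (2.74, -0.56)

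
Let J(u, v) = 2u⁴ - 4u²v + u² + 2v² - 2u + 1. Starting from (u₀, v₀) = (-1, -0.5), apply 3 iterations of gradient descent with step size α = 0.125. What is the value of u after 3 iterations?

0.578125

∇J = (8u³ - 8uv + 2u - 2, -4u² + 4v)
(u₁, v₁) = (-1, -0.5) − 0.125·(-16, -6) = (1, 0.25)
(u₂, v₂) = (1, 0.25) − 0.125·(6, -3) = (0.25, 0.625)
(u₃, v₃) = (0.25, 0.625) − 0.125·(-2.625, 2.25) = (0.578125, 0.34375)
u = 0.578125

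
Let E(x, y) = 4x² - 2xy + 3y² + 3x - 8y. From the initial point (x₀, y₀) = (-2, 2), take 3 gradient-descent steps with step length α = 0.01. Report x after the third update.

-1.53422

∇E = (8x - 2y + 3, -2x + 6y - 8)
Step 1: at (-2, 2), ∇E = (-17, 8) → (-2, 2) − 0.01·(-17, 8) = (-1.83, 1.92)
Step 2: at (-1.83, 1.92), ∇E = (-15.48, 7.18) → (-1.83, 1.92) − 0.01·(-15.48, 7.18) = (-1.6752, 1.8482)
Step 3: at (-1.6752, 1.8482), ∇E = (-14.098, 6.4396) → (-1.6752, 1.8482) − 0.01·(-14.098, 6.4396) = (-1.53422, 1.783804)
x = -1.53422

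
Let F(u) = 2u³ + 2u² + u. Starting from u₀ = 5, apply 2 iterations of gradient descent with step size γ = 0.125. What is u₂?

F′(u) = 6u² + 4u + 1
Step 1: F′(5) = 171; u₁ = 5 − 0.125·171 = -16.375
Step 2: F′(-16.375) = 1544.34375; u₂ = -16.375 − 0.125·1544.34375 = -209.41796875

-209.41796875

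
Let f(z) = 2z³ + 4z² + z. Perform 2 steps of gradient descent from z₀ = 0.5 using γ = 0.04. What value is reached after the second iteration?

0.109376

f′(z) = 6z² + 8z + 1
z₁ = 0.5 − 0.04·6.5 = 0.24
z₂ = 0.24 − 0.04·3.2656 = 0.109376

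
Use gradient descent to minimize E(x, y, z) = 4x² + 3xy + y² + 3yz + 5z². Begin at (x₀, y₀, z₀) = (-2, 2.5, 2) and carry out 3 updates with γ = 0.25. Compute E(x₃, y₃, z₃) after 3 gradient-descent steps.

∇E = (8x + 3y, 3x + 2y + 3z, 3y + 10z)
(x₁, y₁, z₁) = (-2, 2.5, 2) − 0.25·(-8.5, 5, 27.5) = (0.125, 1.25, -4.875)
(x₂, y₂, z₂) = (0.125, 1.25, -4.875) − 0.25·(4.75, -11.75, -45) = (-1.0625, 4.1875, 6.375)
(x₃, y₃, z₃) = (-1.0625, 4.1875, 6.375) − 0.25·(4.0625, 24.3125, 76.3125) = (-2.078125, -1.890625, -12.703125)
E(-2.078125, -1.890625, -12.703125) = 911.533203125

911.533203125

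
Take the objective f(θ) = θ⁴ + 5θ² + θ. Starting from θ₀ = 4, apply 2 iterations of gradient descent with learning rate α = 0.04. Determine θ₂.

f′(θ) = 4θ³ + 10θ + 1
θ₁ = 4 − 0.04·297 = -7.88
θ₂ = -7.88 − 0.04·(-2035.015488) = 73.52061952

73.52061952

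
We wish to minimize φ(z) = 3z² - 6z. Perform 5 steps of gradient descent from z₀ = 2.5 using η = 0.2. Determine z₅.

φ′(z) = 6z - 6
Step 1: φ′(2.5) = 9; z₁ = 2.5 − 0.2·9 = 0.7
Step 2: φ′(0.7) = -1.8; z₂ = 0.7 − 0.2·(-1.8) = 1.06
Step 3: φ′(1.06) = 0.36; z₃ = 1.06 − 0.2·0.36 = 0.988
Step 4: φ′(0.988) = -0.072; z₄ = 0.988 − 0.2·(-0.072) = 1.0024
Step 5: φ′(1.0024) = 0.0144; z₅ = 1.0024 − 0.2·0.0144 = 0.99952

0.99952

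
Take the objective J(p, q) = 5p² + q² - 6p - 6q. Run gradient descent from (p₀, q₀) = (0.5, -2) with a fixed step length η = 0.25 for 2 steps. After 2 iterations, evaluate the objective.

-8.984375

∇J = (10p - 6, 2q - 6)
(p₁, q₁) = (0.5, -2) − 0.25·(-1, -10) = (0.75, 0.5)
(p₂, q₂) = (0.75, 0.5) − 0.25·(1.5, -5) = (0.375, 1.75)
J(0.375, 1.75) = -8.984375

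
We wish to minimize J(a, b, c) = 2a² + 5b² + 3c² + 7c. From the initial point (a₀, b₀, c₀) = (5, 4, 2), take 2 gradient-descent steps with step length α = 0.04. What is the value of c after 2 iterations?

∇J = (4a, 10b, 6c + 7)
(a₁, b₁, c₁) = (5, 4, 2) − 0.04·(20, 40, 19) = (4.2, 2.4, 1.24)
(a₂, b₂, c₂) = (4.2, 2.4, 1.24) − 0.04·(16.8, 24, 14.44) = (3.528, 1.44, 0.6624)
c = 0.6624

0.6624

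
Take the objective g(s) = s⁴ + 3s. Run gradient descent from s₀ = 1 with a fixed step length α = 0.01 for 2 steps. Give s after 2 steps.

0.86782572

g′(s) = 4s³ + 3
Step 1: g′(1) = 7; s₁ = 1 − 0.01·7 = 0.93
Step 2: g′(0.93) = 6.217428; s₂ = 0.93 − 0.01·6.217428 = 0.86782572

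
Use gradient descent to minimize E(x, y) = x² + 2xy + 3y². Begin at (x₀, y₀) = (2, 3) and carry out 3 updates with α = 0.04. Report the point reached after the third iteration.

(1.079552, 1.02304)

∇E = (2x + 2y, 2x + 6y)
(x₁, y₁) = (2, 3) − 0.04·(10, 22) = (1.6, 2.12)
(x₂, y₂) = (1.6, 2.12) − 0.04·(7.44, 15.92) = (1.3024, 1.4832)
(x₃, y₃) = (1.3024, 1.4832) − 0.04·(5.5712, 11.504) = (1.079552, 1.02304)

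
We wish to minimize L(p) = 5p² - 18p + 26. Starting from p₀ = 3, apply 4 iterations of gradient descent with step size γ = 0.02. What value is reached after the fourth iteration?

2.29152

L′(p) = 10p - 18
Step 1: L′(3) = 12; p₁ = 3 − 0.02·12 = 2.76
Step 2: L′(2.76) = 9.6; p₂ = 2.76 − 0.02·9.6 = 2.568
Step 3: L′(2.568) = 7.68; p₃ = 2.568 − 0.02·7.68 = 2.4144
Step 4: L′(2.4144) = 6.144; p₄ = 2.4144 − 0.02·6.144 = 2.29152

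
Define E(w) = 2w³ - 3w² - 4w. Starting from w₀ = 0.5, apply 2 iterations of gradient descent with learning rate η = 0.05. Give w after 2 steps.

1.0273125

E′(w) = 6w² - 6w - 4
w₁ = 0.5 − 0.05·(-5.5) = 0.775
w₂ = 0.775 − 0.05·(-5.04625) = 1.0273125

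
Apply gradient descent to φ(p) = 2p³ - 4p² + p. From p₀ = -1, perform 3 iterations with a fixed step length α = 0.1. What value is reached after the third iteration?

φ′(p) = 6p² - 8p + 1
Step 1: φ′(-1) = 15; p₁ = -1 − 0.1·15 = -2.5
Step 2: φ′(-2.5) = 58.5; p₂ = -2.5 − 0.1·58.5 = -8.35
Step 3: φ′(-8.35) = 486.135; p₃ = -8.35 − 0.1·486.135 = -56.9635

-56.9635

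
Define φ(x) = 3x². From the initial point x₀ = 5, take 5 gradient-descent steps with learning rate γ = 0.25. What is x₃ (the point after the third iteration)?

-0.625

φ′(x) = 6x
x₁ = 5 − 0.25·30 = -2.5
x₂ = -2.5 − 0.25·(-15) = 1.25
x₃ = 1.25 − 0.25·7.5 = -0.625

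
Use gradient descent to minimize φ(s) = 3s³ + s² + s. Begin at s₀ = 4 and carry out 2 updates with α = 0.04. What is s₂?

φ′(s) = 9s² + 2s + 1
s₁ = 4 − 0.04·153 = -2.12
s₂ = -2.12 − 0.04·37.2096 = -3.608384

-3.608384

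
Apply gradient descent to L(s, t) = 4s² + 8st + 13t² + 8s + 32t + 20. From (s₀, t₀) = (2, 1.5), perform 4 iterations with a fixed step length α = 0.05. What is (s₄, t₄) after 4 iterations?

(0.5462, -1.26945)

∇L = (8s + 8t + 8, 8s + 26t + 32)
(s₁, t₁) = (2, 1.5) − 0.05·(36, 87) = (0.2, -2.85)
(s₂, t₂) = (0.2, -2.85) − 0.05·(-13.2, -40.5) = (0.86, -0.825)
(s₃, t₃) = (0.86, -0.825) − 0.05·(8.28, 17.43) = (0.446, -1.6965)
(s₄, t₄) = (0.446, -1.6965) − 0.05·(-2.004, -8.541) = (0.5462, -1.26945)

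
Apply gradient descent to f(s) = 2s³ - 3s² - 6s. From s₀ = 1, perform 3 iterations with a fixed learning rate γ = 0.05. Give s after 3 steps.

1.5681133

f′(s) = 6s² - 6s - 6
s₁ = 1 − 0.05·(-6) = 1.3
s₂ = 1.3 − 0.05·(-3.66) = 1.483
s₃ = 1.483 − 0.05·(-1.702266) = 1.5681133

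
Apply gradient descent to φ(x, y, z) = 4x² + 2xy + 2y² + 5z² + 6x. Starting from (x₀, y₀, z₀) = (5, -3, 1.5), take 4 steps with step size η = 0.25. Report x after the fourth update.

7.1875

∇φ = (8x + 2y + 6, 2x + 4y, 10z)
Step 1: at (5, -3, 1.5), ∇φ = (40, -2, 15) → (5, -3, 1.5) − 0.25·(40, -2, 15) = (-5, -2.5, -2.25)
Step 2: at (-5, -2.5, -2.25), ∇φ = (-39, -20, -22.5) → (-5, -2.5, -2.25) − 0.25·(-39, -20, -22.5) = (4.75, 2.5, 3.375)
Step 3: at (4.75, 2.5, 3.375), ∇φ = (49, 19.5, 33.75) → (4.75, 2.5, 3.375) − 0.25·(49, 19.5, 33.75) = (-7.5, -2.375, -5.0625)
Step 4: at (-7.5, -2.375, -5.0625), ∇φ = (-58.75, -24.5, -50.625) → (-7.5, -2.375, -5.0625) − 0.25·(-58.75, -24.5, -50.625) = (7.1875, 3.75, 7.59375)
x = 7.1875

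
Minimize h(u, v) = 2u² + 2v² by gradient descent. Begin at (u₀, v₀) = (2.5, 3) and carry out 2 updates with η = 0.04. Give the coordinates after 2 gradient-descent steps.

∇h = (4u, 4v)
Step 1: at (2.5, 3), ∇h = (10, 12) → (2.5, 3) − 0.04·(10, 12) = (2.1, 2.52)
Step 2: at (2.1, 2.52), ∇h = (8.4, 10.08) → (2.1, 2.52) − 0.04·(8.4, 10.08) = (1.764, 2.1168)

(1.764, 2.1168)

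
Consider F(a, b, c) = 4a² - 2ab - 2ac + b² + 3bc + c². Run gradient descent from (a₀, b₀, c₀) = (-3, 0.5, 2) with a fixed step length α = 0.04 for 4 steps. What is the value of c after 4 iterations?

∇F = (8a - 2b - 2c, -2a + 2b + 3c, -2a + 3b + 2c)
Step 1: at (-3, 0.5, 2), ∇F = (-29, 13, 11.5) → (-3, 0.5, 2) − 0.04·(-29, 13, 11.5) = (-1.84, -0.02, 1.54)
Step 2: at (-1.84, -0.02, 1.54), ∇F = (-17.76, 8.26, 6.7) → (-1.84, -0.02, 1.54) − 0.04·(-17.76, 8.26, 6.7) = (-1.1296, -0.3504, 1.272)
Step 3: at (-1.1296, -0.3504, 1.272), ∇F = (-10.88, 5.3744, 3.752) → (-1.1296, -0.3504, 1.272) − 0.04·(-10.88, 5.3744, 3.752) = (-0.6944, -0.565376, 1.12192)
Step 4: at (-0.6944, -0.565376, 1.12192), ∇F = (-6.668288, 3.623808, 1.936512) → (-0.6944, -0.565376, 1.12192) − 0.04·(-6.668288, 3.623808, 1.936512) = (-0.42766848, -0.71032832, 1.04445952)
c = 1.04445952

1.04445952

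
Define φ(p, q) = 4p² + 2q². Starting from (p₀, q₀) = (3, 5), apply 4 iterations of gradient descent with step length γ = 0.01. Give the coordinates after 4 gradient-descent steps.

∇φ = (8p, 4q)
Step 1: at (3, 5), ∇φ = (24, 20) → (3, 5) − 0.01·(24, 20) = (2.76, 4.8)
Step 2: at (2.76, 4.8), ∇φ = (22.08, 19.2) → (2.76, 4.8) − 0.01·(22.08, 19.2) = (2.5392, 4.608)
Step 3: at (2.5392, 4.608), ∇φ = (20.3136, 18.432) → (2.5392, 4.608) − 0.01·(20.3136, 18.432) = (2.336064, 4.42368)
Step 4: at (2.336064, 4.42368), ∇φ = (18.688512, 17.69472) → (2.336064, 4.42368) − 0.01·(18.688512, 17.69472) = (2.14917888, 4.2467328)

(2.14917888, 4.2467328)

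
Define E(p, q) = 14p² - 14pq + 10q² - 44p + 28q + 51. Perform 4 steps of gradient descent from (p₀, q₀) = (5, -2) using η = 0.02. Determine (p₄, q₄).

∇E = (28p - 14q - 44, -14p + 20q + 28)
Step 1: at (5, -2), ∇E = (124, -82) → (5, -2) − 0.02·(124, -82) = (2.52, -0.36)
Step 2: at (2.52, -0.36), ∇E = (31.6, -14.48) → (2.52, -0.36) − 0.02·(31.6, -14.48) = (1.888, -0.0704)
Step 3: at (1.888, -0.0704), ∇E = (9.8496, 0.16) → (1.888, -0.0704) − 0.02·(9.8496, 0.16) = (1.691008, -0.0736)
Step 4: at (1.691008, -0.0736), ∇E = (4.378624, 2.853888) → (1.691008, -0.0736) − 0.02·(4.378624, 2.853888) = (1.60343552, -0.13067776)

(1.60343552, -0.13067776)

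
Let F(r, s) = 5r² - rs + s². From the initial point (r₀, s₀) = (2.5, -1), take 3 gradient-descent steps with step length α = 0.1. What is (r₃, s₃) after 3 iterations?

∇F = (10r - s, -r + 2s)
Step 1: at (2.5, -1), ∇F = (26, -4.5) → (2.5, -1) − 0.1·(26, -4.5) = (-0.1, -0.55)
Step 2: at (-0.1, -0.55), ∇F = (-0.45, -1) → (-0.1, -0.55) − 0.1·(-0.45, -1) = (-0.055, -0.45)
Step 3: at (-0.055, -0.45), ∇F = (-0.1, -0.845) → (-0.055, -0.45) − 0.1·(-0.1, -0.845) = (-0.045, -0.3655)

(-0.045, -0.3655)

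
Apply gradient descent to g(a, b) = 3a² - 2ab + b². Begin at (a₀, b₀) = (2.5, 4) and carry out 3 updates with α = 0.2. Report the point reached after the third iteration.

∇g = (6a - 2b, -2a + 2b)
Step 1: at (2.5, 4), ∇g = (7, 3) → (2.5, 4) − 0.2·(7, 3) = (1.1, 3.4)
Step 2: at (1.1, 3.4), ∇g = (-0.2, 4.6) → (1.1, 3.4) − 0.2·(-0.2, 4.6) = (1.14, 2.48)
Step 3: at (1.14, 2.48), ∇g = (1.88, 2.68) → (1.14, 2.48) − 0.2·(1.88, 2.68) = (0.764, 1.944)

(0.764, 1.944)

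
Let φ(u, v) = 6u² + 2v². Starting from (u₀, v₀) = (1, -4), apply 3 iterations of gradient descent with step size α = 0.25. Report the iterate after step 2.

(4, 0)

∇φ = (12u, 4v)
Step 1: at (1, -4), ∇φ = (12, -16) → (1, -4) − 0.25·(12, -16) = (-2, 0)
Step 2: at (-2, 0), ∇φ = (-24, 0) → (-2, 0) − 0.25·(-24, 0) = (4, 0)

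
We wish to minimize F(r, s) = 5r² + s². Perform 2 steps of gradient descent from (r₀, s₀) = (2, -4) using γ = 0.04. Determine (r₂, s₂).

∇F = (10r, 2s)
(r₁, s₁) = (2, -4) − 0.04·(20, -8) = (1.2, -3.68)
(r₂, s₂) = (1.2, -3.68) − 0.04·(12, -7.36) = (0.72, -3.3856)

(0.72, -3.3856)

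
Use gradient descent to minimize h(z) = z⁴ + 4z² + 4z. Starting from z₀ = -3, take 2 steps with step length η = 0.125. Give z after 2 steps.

-1099

h′(z) = 4z³ + 8z + 4
Step 1: h′(-3) = -128; z₁ = -3 − 0.125·(-128) = 13
Step 2: h′(13) = 8896; z₂ = 13 − 0.125·8896 = -1099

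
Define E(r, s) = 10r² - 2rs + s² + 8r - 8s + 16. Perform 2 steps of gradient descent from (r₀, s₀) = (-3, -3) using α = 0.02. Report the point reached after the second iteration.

∇E = (20r - 2s + 8, -2r + 2s - 8)
Step 1: at (-3, -3), ∇E = (-46, -8) → (-3, -3) − 0.02·(-46, -8) = (-2.08, -2.84)
Step 2: at (-2.08, -2.84), ∇E = (-27.92, -9.52) → (-2.08, -2.84) − 0.02·(-27.92, -9.52) = (-1.5216, -2.6496)

(-1.5216, -2.6496)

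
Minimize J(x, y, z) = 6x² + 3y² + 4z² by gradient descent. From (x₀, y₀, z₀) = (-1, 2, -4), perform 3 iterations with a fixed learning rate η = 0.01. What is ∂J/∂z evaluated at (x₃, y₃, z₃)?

∇J = (12x, 6y, 8z)
(x₁, y₁, z₁) = (-1, 2, -4) − 0.01·(-12, 12, -32) = (-0.88, 1.88, -3.68)
(x₂, y₂, z₂) = (-0.88, 1.88, -3.68) − 0.01·(-10.56, 11.28, -29.44) = (-0.7744, 1.7672, -3.3856)
(x₃, y₃, z₃) = (-0.7744, 1.7672, -3.3856) − 0.01·(-9.2928, 10.6032, -27.0848) = (-0.681472, 1.661168, -3.114752)
∂J/∂z at (-0.681472, 1.661168, -3.114752) = -24.918016

-24.918016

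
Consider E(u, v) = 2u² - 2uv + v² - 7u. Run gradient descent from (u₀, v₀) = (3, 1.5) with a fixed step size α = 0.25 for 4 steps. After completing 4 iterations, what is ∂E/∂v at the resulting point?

∇E = (4u - 2v - 7, -2u + 2v)
Step 1: at (3, 1.5), ∇E = (2, -3) → (3, 1.5) − 0.25·(2, -3) = (2.5, 2.25)
Step 2: at (2.5, 2.25), ∇E = (-1.5, -0.5) → (2.5, 2.25) − 0.25·(-1.5, -0.5) = (2.875, 2.375)
Step 3: at (2.875, 2.375), ∇E = (-0.25, -1) → (2.875, 2.375) − 0.25·(-0.25, -1) = (2.9375, 2.625)
Step 4: at (2.9375, 2.625), ∇E = (-0.5, -0.625) → (2.9375, 2.625) − 0.25·(-0.5, -0.625) = (3.0625, 2.78125)
∂E/∂v at (3.0625, 2.78125) = -0.5625

-0.5625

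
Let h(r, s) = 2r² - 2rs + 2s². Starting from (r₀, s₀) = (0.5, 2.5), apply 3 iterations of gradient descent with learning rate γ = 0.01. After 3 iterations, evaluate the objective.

∇h = (4r - 2s, -2r + 4s)
(r₁, s₁) = (0.5, 2.5) − 0.01·(-3, 9) = (0.53, 2.41)
(r₂, s₂) = (0.53, 2.41) − 0.01·(-2.7, 8.58) = (0.557, 2.3242)
(r₃, s₃) = (0.557, 2.3242) − 0.01·(-2.4204, 8.1828) = (0.581204, 2.242372)
h(0.581204, 2.242372) = 8.125509400224

8.125509400224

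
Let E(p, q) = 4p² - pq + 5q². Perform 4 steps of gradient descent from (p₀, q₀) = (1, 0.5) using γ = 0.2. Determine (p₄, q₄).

(0.032, 0.1312)

∇E = (8p - q, -p + 10q)
(p₁, q₁) = (1, 0.5) − 0.2·(7.5, 4) = (-0.5, -0.3)
(p₂, q₂) = (-0.5, -0.3) − 0.2·(-3.7, -2.5) = (0.24, 0.2)
(p₃, q₃) = (0.24, 0.2) − 0.2·(1.72, 1.76) = (-0.104, -0.152)
(p₄, q₄) = (-0.104, -0.152) − 0.2·(-0.68, -1.416) = (0.032, 0.1312)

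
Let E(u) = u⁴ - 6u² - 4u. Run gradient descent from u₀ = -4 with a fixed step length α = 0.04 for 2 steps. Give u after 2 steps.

E′(u) = 4u³ - 12u - 4
u₁ = -4 − 0.04·(-212) = 4.48
u₂ = 4.48 − 0.04·301.901568 = -7.59606272

-7.59606272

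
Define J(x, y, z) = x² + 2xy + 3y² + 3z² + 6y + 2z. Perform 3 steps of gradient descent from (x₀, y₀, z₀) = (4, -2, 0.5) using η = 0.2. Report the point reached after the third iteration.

∇J = (2x + 2y, 2x + 6y + 6, 6z + 2)
(x₁, y₁, z₁) = (4, -2, 0.5) − 0.2·(4, 2, 5) = (3.2, -2.4, -0.5)
(x₂, y₂, z₂) = (3.2, -2.4, -0.5) − 0.2·(1.6, -2, -1) = (2.88, -2, -0.3)
(x₃, y₃, z₃) = (2.88, -2, -0.3) − 0.2·(1.76, -0.24, 0.2) = (2.528, -1.952, -0.34)

(2.528, -1.952, -0.34)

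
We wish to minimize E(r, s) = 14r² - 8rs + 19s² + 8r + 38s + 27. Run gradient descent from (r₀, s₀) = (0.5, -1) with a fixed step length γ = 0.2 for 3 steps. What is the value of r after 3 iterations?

-133.276

∇E = (28r - 8s + 8, -8r + 38s + 38)
Step 1: at (0.5, -1), ∇E = (30, -4) → (0.5, -1) − 0.2·(30, -4) = (-5.5, -0.2)
Step 2: at (-5.5, -0.2), ∇E = (-144.4, 74.4) → (-5.5, -0.2) − 0.2·(-144.4, 74.4) = (23.38, -15.08)
Step 3: at (23.38, -15.08), ∇E = (783.28, -722.08) → (23.38, -15.08) − 0.2·(783.28, -722.08) = (-133.276, 129.336)
r = -133.276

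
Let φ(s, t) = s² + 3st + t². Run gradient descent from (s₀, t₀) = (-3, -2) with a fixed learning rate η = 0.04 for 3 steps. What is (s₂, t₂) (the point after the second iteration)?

(-2.1408, -1.0592)

∇φ = (2s + 3t, 3s + 2t)
(s₁, t₁) = (-3, -2) − 0.04·(-12, -13) = (-2.52, -1.48)
(s₂, t₂) = (-2.52, -1.48) − 0.04·(-9.48, -10.52) = (-2.1408, -1.0592)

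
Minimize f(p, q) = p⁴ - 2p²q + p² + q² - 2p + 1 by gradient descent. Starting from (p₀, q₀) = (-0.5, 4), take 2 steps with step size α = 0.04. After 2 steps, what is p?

-0.89785088

∇f = (4p³ - 4pq + 2p - 2, -2p² + 2q)
Step 1: at (-0.5, 4), ∇f = (4.5, 7.5) → (-0.5, 4) − 0.04·(4.5, 7.5) = (-0.68, 3.7)
Step 2: at (-0.68, 3.7), ∇f = (5.446272, 6.4752) → (-0.68, 3.7) − 0.04·(5.446272, 6.4752) = (-0.89785088, 3.440992)
p = -0.89785088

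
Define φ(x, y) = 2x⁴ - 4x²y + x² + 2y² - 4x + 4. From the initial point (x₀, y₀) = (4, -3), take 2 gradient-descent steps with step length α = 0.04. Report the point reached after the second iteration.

∇φ = (8x³ - 8xy + 2x - 4, -4x² + 4y)
Step 1: at (4, -3), ∇φ = (612, -76) → (4, -3) − 0.04·(612, -76) = (-20.48, 0.04)
Step 2: at (-20.48, 0.04), ∇φ = (-68757.883136, -1677.5616) → (-20.48, 0.04) − 0.04·(-68757.883136, -1677.5616) = (2729.83532544, 67.142464)

(2729.83532544, 67.142464)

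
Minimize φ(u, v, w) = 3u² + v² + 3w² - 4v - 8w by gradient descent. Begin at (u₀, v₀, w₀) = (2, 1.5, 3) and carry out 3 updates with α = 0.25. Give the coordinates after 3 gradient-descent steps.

(-0.25, 1.9375, 1.125)

∇φ = (6u, 2v - 4, 6w - 8)
Step 1: at (2, 1.5, 3), ∇φ = (12, -1, 10) → (2, 1.5, 3) − 0.25·(12, -1, 10) = (-1, 1.75, 0.5)
Step 2: at (-1, 1.75, 0.5), ∇φ = (-6, -0.5, -5) → (-1, 1.75, 0.5) − 0.25·(-6, -0.5, -5) = (0.5, 1.875, 1.75)
Step 3: at (0.5, 1.875, 1.75), ∇φ = (3, -0.25, 2.5) → (0.5, 1.875, 1.75) − 0.25·(3, -0.25, 2.5) = (-0.25, 1.9375, 1.125)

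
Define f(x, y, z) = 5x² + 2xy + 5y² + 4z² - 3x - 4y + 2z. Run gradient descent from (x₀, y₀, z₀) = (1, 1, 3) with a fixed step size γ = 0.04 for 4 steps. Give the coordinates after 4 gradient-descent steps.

∇f = (10x + 2y - 3, 2x + 10y - 4, 8z + 2)
Step 1: at (1, 1, 3), ∇f = (9, 8, 26) → (1, 1, 3) − 0.04·(9, 8, 26) = (0.64, 0.68, 1.96)
Step 2: at (0.64, 0.68, 1.96), ∇f = (4.76, 4.08, 17.68) → (0.64, 0.68, 1.96) − 0.04·(4.76, 4.08, 17.68) = (0.4496, 0.5168, 1.2528)
Step 3: at (0.4496, 0.5168, 1.2528), ∇f = (2.5296, 2.0672, 12.0224) → (0.4496, 0.5168, 1.2528) − 0.04·(2.5296, 2.0672, 12.0224) = (0.348416, 0.434112, 0.771904)
Step 4: at (0.348416, 0.434112, 0.771904), ∇f = (1.352384, 1.037952, 8.175232) → (0.348416, 0.434112, 0.771904) − 0.04·(1.352384, 1.037952, 8.175232) = (0.29432064, 0.39259392, 0.44489472)

(0.29432064, 0.39259392, 0.44489472)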